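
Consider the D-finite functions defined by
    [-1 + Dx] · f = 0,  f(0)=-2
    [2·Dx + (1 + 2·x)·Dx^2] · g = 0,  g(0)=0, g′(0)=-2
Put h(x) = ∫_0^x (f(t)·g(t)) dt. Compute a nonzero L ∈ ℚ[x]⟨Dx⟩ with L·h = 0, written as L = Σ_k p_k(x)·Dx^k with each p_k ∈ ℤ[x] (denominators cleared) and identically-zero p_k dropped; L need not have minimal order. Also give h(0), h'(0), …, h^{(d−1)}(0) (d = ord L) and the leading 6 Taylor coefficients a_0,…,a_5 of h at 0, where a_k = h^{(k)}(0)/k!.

f: a_k = -2, -2, -1, -1/3, -1/12, -1/60, …
g: a_k = 0, -2, 2, -8/3, 4, -32/5, …
Product ⇒ symmetric product L₀, ord ≤ 2.
Integrate: L := L₀·Dx.
L = (-1 + 2·x)·Dx - 4·x·Dx^2 + (1 + 2·x)·Dx^3  (order 3).
h: a_k = 0, 0, 2, 0, 5/6, -4/5, …
ICs: h(0) = 0, h′(0) = 0, h′′(0) = 4.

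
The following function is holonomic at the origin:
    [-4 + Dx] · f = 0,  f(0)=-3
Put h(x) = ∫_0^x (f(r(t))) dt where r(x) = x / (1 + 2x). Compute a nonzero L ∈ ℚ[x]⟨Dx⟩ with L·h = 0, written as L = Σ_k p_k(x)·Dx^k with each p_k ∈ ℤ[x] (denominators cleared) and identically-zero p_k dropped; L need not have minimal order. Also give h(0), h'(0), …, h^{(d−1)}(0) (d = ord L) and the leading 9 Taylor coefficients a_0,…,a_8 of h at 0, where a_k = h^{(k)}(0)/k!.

f: a_k = -3, -12, -24, -32, -32, -128/5, -256/15, -1024/105, -512/105, …
h₀=f(r): pull back L_f along r ⇒ L₀.
h=∫₀ˣh₀: take L = L₀·Dx.
L = -4·Dx + (1 + 4·x + 4·x^2)·Dx^2  (order 2).
h: a_k = 0, -3, -6, 0, 4, -32/5, 32/5, -256/105, -160/21, …
ICs: h(0) = 0, h′(0) = -3.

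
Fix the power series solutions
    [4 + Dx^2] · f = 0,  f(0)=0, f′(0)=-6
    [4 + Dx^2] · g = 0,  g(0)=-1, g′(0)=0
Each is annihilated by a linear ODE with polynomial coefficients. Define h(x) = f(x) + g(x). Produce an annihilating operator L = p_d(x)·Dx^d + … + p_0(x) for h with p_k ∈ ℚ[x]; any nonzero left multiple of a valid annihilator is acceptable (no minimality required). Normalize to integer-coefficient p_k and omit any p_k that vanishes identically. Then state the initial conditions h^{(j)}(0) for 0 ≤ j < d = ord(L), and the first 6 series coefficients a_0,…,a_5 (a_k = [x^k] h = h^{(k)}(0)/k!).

L = 4 + Dx^2  (order 2).
h: a_k = -1, -6, 2, 4, -2/3, -4/5, …
ICs: h(0) = -1, h′(0) = -6.

f: a_k = 0, -6, 0, 4, 0, -4/5, …
g: a_k = -1, 0, 2, 0, -2/3, 0, …
f+g: L₀ = lclm(L_f,L_g), ord ≤ 2+2.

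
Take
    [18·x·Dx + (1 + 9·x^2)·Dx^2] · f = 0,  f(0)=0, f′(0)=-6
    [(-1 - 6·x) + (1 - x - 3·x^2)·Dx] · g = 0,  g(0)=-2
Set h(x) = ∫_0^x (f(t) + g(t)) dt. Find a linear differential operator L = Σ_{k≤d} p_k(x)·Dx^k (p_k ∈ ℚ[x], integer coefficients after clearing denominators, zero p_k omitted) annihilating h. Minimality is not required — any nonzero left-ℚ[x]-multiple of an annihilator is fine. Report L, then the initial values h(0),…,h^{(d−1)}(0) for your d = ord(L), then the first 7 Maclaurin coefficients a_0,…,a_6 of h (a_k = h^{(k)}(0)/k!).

L = (72 - 288·x - 4428·x^2 - 9720·x^3 - 33534·x^4 - 13122·x^6)·Dx^2 + (-30 - 180·x - 144·x^2 - 1728·x^3 - 9153·x^4 - 23814·x^5 - 2187·x^6 - 13122·x^7)·Dx^3 + (4 + 14·x + 114·x^2 - 36·x^3 + 459·x^4 - 1539·x^5 - 2430·x^6 - 729·x^7 - 2187·x^8)·Dx^4  (order 4).
h: a_k = 0, -2, -4, -8/3, 1, -38/5, -443/15, …
ICs: h(0) = 0, h′(0) = -2, h′′(0) = -8, h′′′(0) = -16.

f: a_k = 0, -6, 0, 18, 0, -486/5, 0, …
g: a_k = -2, -2, -8, -14, -38, -80, -194, …
Weyl lclm of L_f,L_g ⇒ L₀ (ord ≤ 3).
Integrate: L := L₀·Dx.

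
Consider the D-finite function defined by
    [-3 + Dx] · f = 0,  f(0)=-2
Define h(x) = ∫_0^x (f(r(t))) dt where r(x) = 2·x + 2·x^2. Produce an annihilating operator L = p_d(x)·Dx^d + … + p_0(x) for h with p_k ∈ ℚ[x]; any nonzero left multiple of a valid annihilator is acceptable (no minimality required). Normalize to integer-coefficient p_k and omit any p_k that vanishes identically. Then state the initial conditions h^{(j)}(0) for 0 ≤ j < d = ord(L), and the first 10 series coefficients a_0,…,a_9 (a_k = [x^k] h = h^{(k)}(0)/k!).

f: a_k = -2, -6, -9, -9, -27/4, -81/20, -81/40, -243/280, -729/2240, -243/2240, …
Substitute x→r, Dx→(1/r')Dx; clear ⇒ L₀.
h=∫₀ˣh₀: take L = L₀·Dx.
L = (-6 - 12·x)·Dx + Dx^2  (order 2).
h: a_k = 0, -2, -6, -16, -36, -72, -648/5, -7488/35, -11448/35, -16368/35, …
ICs: h(0) = 0, h′(0) = -2.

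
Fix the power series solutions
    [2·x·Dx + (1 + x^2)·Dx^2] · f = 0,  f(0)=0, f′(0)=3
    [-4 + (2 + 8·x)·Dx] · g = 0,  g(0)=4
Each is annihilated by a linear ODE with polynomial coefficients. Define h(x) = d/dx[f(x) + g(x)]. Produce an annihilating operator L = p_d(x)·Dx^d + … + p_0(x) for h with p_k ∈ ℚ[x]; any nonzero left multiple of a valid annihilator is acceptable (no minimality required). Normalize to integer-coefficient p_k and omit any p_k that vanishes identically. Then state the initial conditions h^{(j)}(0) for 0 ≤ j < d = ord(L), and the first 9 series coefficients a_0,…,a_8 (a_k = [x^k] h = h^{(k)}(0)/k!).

L = (-4 - 40·x + 12·x^2 + 24·x^3) + (-14 - 16·x - 50·x^2 + 48·x^3 + 84·x^4)·Dx + (-2 - 6·x + 12·x^2 + 18·x^3 + 14·x^4 + 24·x^5)·Dx^2  (order 2).
h: a_k = 11, -16, 45, -160, 563, -2016, 7389, -27456, 102963, …
ICs: h(0) = 11, h′(0) = -16.

f: a_k = 0, 3, 0, -1, 0, 3/5, 0, -3/7, 0, …
g: a_k = 4, 8, -8, 16, -40, 112, -336, 1056, -3432, …
h₀=f+g: left-lcm gives L₀, ord ≤ 3.
Derive L from L₀ (diff closure).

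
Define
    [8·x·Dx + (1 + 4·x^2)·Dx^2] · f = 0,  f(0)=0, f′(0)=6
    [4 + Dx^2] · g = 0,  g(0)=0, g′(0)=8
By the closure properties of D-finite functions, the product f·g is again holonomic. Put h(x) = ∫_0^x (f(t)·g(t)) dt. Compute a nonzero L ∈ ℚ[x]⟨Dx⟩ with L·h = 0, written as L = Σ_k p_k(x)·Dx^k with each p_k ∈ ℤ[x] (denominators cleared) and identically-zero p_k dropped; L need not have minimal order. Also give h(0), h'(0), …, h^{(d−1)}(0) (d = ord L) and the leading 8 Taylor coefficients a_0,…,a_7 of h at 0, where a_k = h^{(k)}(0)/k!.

f: a_k = 0, 6, 0, -8, 0, 96/5, 0, -384/7, …
g: a_k = 0, 8, 0, -16/3, 0, 16/15, 0, -32/315, …
Product ⇒ symmetric product L₀, ord ≤ 4.
h=∫h₀ ⇒ L = L₀·Dx.
L = (80 + 832·x^2 + 1408·x^4 + 2048·x^6 + 2048·x^8)·Dx + (96·x + 640·x^3 + 1536·x^5 + 2048·x^7)·Dx^2 + (24 + 256·x^2 + 576·x^4 + 1024·x^6 + 1024·x^8)·Dx^3 + (24·x + 160·x^3 + 384·x^5 + 512·x^7)·Dx^4 + (1 + 12·x^2 + 56·x^4 + 128·x^6 + 128·x^8)·Dx^5  (order 5).
h: a_k = 0, 0, 0, 16, 0, -96/5, 0, 608/21, …
ICs: h(0) = 0, h′(0) = 0, h′′(0) = 0, h′′′(0) = 96, h′′′′(0) = 0.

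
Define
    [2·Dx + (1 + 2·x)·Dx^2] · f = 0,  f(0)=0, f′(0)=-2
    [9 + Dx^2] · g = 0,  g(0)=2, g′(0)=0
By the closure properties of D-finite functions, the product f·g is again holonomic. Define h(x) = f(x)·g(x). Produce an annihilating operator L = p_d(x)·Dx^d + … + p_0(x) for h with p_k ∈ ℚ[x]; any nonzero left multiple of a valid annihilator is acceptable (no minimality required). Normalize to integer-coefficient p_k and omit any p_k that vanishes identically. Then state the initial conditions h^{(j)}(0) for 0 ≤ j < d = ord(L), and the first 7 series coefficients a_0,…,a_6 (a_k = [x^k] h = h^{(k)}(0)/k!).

L = (63 + 1053·x + 3969·x^2 + 5832·x^3 + 2916·x^4) + (63 + 450·x + 972·x^2 + 648·x^3)·Dx + (25 + 270·x + 918·x^2 + 1296·x^3 + 648·x^4)·Dx^2 + (7 + 50·x + 108·x^2 + 72·x^3)·Dx^3 + (2 + 17·x + 53·x^2 + 72·x^3 + 36·x^4)·Dx^4  (order 4).
h: a_k = 0, -4, 4, 38/3, -10, -23/10, -7/6, …
ICs: h(0) = 0, h′(0) = -4, h′′(0) = 8, h′′′(0) = 76.

f: a_k = 0, -2, 2, -8/3, 4, -32/5, 32/3, …
g: a_k = 2, 0, -9, 0, 27/4, 0, -81/40, …
Product ⇒ symmetric product L₀, ord ≤ 4.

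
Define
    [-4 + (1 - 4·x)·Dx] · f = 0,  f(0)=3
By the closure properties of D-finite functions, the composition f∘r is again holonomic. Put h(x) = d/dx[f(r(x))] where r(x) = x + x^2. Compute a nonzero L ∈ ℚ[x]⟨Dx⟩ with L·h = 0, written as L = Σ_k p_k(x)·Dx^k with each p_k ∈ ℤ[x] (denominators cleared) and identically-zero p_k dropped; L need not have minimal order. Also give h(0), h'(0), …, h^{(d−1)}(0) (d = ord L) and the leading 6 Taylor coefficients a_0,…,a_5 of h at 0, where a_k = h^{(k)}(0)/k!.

f: a_k = 3, 12, 48, 192, 768, 3072, …
L₀ from L_f via x↦r, Dx↦r'^{-1}Dx.
h=h₀': d/dx-closure on L₀ ⇒ L.
L = (10 + 24·x + 24·x^2) + (-1 + 2·x + 12·x^2 + 8·x^3)·Dx  (order 1).
h: a_k = 12, 120, 864, 5568, 33600, 194688, …
ICs: h(0) = 12.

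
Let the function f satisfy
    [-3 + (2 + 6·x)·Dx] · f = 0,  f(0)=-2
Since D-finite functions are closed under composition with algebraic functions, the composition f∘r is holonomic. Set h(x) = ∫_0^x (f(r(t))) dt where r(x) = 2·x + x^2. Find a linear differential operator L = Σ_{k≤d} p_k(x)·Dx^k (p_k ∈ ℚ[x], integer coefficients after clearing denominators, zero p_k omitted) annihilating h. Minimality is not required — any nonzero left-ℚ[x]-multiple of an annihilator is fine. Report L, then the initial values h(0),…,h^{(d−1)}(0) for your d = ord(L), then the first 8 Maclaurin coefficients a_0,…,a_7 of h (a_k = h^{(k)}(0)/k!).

f: a_k = -2, -3, 9/4, -27/8, 405/64, -1701/128, 15309/512, -72171/1024, …
h₀=f(r): pull back L_f along r ⇒ L₀.
Integrate: L := L₀·Dx.
L = (-3 - 3·x)·Dx + (1 + 6·x + 3·x^2)·Dx^2  (order 2).
h: a_k = 0, -2, -3, 2, -9/2, 63/5, -81/2, 999/7, …
ICs: h(0) = 0, h′(0) = -2.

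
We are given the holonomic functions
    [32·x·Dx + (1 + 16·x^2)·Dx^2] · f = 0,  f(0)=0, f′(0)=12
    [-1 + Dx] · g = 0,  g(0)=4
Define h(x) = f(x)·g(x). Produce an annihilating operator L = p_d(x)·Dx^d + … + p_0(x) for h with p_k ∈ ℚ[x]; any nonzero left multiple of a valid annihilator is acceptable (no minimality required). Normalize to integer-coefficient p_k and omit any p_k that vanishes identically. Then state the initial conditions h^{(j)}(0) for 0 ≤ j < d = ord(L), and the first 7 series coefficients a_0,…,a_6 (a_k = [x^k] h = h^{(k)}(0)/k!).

f: a_k = 0, 12, 0, -64, 0, 3072/5, 0, …
g: a_k = 4, 4, 2, 2/3, 1/6, 1/30, 1/180, …
Sym-product of L_f,L_g gives L₀ (≤ ord 2).
L = (1 - 32·x + 16·x^2) + (-2 + 32·x - 32·x^2)·Dx + (1 + 16·x^2)·Dx^2  (order 2).
h: a_k = 0, 48, 48, -232, -248, 11658/5, 7246/3, …
ICs: h(0) = 0, h′(0) = 48.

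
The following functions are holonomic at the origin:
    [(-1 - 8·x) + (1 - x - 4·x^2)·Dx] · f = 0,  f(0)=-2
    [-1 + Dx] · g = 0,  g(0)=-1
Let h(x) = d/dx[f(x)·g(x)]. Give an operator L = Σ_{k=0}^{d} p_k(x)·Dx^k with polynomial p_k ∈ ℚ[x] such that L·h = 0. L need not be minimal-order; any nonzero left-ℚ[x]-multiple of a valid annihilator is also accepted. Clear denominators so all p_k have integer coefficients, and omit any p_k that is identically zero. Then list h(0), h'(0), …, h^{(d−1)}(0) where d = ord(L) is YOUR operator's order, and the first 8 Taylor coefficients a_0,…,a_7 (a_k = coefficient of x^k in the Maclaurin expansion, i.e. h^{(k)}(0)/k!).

f: a_k = -2, -2, -10, -18, -58, -130, -362, -882, …
g: a_k = -1, -1, -1/2, -1/6, -1/24, -1/120, -1/720, -1/5040, …
Product ⇒ symmetric product L₀, ord ≤ 1.
Derive L from L₀ (diff closure).
L = (13 + 36·x + 65·x^2 - 56·x^3 + 16·x^4) + (-2 - 5·x + 19·x^2 + 24·x^3 - 16·x^4)·Dx  (order 1).
h: a_k = 4, 26, 88, 977/3, 5963/6, 188797/60, 831287/90, 68891713/2520, …
ICs: h(0) = 4.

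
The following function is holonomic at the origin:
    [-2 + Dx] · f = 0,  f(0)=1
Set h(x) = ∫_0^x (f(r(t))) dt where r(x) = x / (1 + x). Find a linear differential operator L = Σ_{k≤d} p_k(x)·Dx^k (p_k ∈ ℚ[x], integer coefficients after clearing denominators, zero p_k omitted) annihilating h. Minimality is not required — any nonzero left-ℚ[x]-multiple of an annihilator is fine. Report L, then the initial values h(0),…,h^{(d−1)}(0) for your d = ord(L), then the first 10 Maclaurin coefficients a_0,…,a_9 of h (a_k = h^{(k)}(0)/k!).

f: a_k = 1, 2, 2, 4/3, 2/3, 4/15, 4/45, 8/315, 2/315, 4/2835, …
f∘r: x↦r, Dx↦Dx/r' in L_f ⇒ L₀.
h=∫₀ˣh₀: take L = L₀·Dx.
L = -2·Dx + (1 + 2·x + x^2)·Dx^2  (order 2).
h: a_k = 0, 1, 1, 0, -1/6, 2/15, -1/15, 4/315, 5/252, -32/945, …
ICs: h(0) = 0, h′(0) = 1.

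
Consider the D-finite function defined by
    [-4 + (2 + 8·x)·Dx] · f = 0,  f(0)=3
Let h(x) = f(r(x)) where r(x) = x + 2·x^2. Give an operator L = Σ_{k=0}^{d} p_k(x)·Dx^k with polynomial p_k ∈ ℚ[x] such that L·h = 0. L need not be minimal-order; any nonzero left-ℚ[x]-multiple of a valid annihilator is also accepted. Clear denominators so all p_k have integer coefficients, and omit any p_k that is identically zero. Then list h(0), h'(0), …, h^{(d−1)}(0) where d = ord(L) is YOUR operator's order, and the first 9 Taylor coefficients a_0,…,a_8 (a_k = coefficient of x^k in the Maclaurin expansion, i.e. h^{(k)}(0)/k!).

f: a_k = 3, 6, -6, 12, -30, 84, -252, 792, -2574, …
f∘r: x↦r, Dx↦Dx/r' in L_f ⇒ L₀.
L = (-2 - 8·x) + (1 + 4·x + 8·x^2)·Dx  (order 1).
h: a_k = 3, 6, 6, -12, 18, -12, -36, 168, -366, …
ICs: h(0) = 3.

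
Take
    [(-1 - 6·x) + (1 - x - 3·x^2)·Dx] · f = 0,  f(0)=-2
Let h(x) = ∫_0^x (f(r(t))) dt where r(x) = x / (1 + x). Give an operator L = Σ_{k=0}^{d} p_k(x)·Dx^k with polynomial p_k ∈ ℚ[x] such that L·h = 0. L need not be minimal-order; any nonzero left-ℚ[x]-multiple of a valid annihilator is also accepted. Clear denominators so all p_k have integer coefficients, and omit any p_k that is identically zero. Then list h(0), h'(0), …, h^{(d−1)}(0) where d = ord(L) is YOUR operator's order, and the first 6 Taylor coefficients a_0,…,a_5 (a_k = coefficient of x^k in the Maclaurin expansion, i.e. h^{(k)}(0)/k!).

L = (1 + 7·x)·Dx + (-1 - 2·x + 2·x^2 + 3·x^3)·Dx^2  (order 2).
h: a_k = 0, -2, -1, -2, 0, -18/5, …
ICs: h(0) = 0, h′(0) = -2.

f: a_k = -2, -2, -8, -14, -38, -80, …
h₀=f(r): pull back L_f along r ⇒ L₀.
Integrate: L := L₀·Dx.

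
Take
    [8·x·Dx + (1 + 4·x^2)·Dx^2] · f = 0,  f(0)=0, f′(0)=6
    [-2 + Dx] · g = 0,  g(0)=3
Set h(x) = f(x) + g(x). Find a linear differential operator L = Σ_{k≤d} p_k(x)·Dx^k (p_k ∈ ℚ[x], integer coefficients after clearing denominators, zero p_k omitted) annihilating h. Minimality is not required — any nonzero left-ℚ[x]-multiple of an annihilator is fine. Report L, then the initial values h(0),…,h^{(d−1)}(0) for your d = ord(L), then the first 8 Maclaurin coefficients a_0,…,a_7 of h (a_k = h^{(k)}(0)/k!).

f: a_k = 0, 6, 0, -8, 0, 96/5, 0, -384/7, …
g: a_k = 3, 6, 6, 4, 2, 4/5, 4/15, 8/105, …
L₀ := lclm(L_f,L_g); ord L₀ ≤ 2+1.
L = (8 - 32·x - 32·x^2)·Dx + (-6 + 12·x + 8·x^2 - 16·x^3)·Dx^2 + (1 + 2·x + 4·x^2 + 8·x^3)·Dx^3  (order 3).
h: a_k = 3, 12, 6, -4, 2, 20, 4/15, -5752/105, …
ICs: h(0) = 3, h′(0) = 12, h′′(0) = 12.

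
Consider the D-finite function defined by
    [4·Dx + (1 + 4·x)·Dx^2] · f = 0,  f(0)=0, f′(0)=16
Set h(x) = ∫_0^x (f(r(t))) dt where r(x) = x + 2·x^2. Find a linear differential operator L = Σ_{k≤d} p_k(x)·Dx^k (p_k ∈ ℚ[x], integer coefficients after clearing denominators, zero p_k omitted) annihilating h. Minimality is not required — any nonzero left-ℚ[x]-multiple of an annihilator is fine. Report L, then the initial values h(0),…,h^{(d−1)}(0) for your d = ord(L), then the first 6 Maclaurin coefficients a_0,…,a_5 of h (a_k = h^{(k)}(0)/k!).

L = (16·x + 32·x^2)·Dx^2 + (1 + 8·x + 24·x^2 + 32·x^3)·Dx^3  (order 3).
h: a_k = 0, 0, 8, 0, -32/3, 128/5, …
ICs: h(0) = 0, h′(0) = 0, h′′(0) = 16.

f: a_k = 0, 16, -32, 256/3, -256, 4096/5, …
Change of var in L_f (x↦r) gives L₀.
Integrate: L := L₀·Dx.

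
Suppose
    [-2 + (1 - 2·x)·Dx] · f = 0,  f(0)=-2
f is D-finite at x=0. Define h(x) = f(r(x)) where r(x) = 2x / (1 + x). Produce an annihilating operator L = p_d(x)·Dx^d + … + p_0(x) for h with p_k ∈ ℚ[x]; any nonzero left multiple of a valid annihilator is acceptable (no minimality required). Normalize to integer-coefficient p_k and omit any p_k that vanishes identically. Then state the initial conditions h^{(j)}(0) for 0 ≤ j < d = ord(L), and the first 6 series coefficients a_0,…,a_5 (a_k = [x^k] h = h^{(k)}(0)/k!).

L = 4 + (-1 + 2·x + 3·x^2)·Dx  (order 1).
h: a_k = -2, -8, -24, -72, -216, -648, …
ICs: h(0) = -2.

f: a_k = -2, -4, -8, -16, -32, -64, …
L₀ from L_f via x↦r, Dx↦r'^{-1}Dx.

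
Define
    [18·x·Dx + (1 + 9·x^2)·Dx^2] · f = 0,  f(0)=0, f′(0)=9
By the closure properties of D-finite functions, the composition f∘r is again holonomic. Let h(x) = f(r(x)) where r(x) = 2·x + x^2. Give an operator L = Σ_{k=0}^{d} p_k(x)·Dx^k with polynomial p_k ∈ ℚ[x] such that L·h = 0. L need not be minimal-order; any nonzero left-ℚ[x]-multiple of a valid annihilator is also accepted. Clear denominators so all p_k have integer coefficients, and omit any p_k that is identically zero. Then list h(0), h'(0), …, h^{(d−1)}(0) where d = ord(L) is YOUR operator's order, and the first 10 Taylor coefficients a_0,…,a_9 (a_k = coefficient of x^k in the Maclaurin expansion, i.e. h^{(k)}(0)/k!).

f: a_k = 0, 9, 0, -27, 0, 729/5, 0, -6561/7, 0, 6561, …
Substitute x→r, Dx→(1/r')Dx; clear ⇒ L₀.
L = (-1 + 72·x + 144·x^2 + 108·x^3 + 27·x^4)·Dx + (1 + x + 36·x^2 + 72·x^3 + 45·x^4 + 9·x^5)·Dx^2  (order 2).
h: a_k = 0, 18, 9, -216, -324, 22518/5, 11637, -758160/7, -414072, 2730834, …
ICs: h(0) = 0, h′(0) = 18.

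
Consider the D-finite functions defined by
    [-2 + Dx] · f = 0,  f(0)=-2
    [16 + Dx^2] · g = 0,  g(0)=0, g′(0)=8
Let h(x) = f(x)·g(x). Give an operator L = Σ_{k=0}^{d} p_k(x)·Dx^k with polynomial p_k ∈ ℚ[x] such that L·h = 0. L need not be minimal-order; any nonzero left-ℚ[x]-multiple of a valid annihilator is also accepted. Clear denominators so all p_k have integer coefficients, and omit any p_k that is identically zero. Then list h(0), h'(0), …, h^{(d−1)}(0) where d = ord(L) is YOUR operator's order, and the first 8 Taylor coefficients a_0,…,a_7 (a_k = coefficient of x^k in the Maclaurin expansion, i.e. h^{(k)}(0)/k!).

L = 20 - 4·Dx + Dx^2  (order 2).
h: a_k = 0, -16, -32, 32/3, 64, 608/15, -704/45, -8896/315, …
ICs: h(0) = 0, h′(0) = -16.

f: a_k = -2, -4, -4, -8/3, -4/3, -8/15, -8/45, -16/315, …
g: a_k = 0, 8, 0, -64/3, 0, 256/15, 0, -2048/315, …
Sym-product of L_f,L_g gives L₀ (≤ ord 2).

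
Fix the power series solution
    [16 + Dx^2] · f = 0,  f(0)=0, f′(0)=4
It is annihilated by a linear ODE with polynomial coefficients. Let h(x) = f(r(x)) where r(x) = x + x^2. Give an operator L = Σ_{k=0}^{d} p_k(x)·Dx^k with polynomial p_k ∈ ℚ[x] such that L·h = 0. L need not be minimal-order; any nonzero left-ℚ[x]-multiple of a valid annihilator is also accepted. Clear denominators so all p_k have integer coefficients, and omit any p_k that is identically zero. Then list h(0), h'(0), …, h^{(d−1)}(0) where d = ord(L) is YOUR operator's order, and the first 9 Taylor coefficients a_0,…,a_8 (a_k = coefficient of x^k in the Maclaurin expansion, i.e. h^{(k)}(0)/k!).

f: a_k = 0, 4, 0, -32/3, 0, 128/15, 0, -1024/315, 0, …
f∘r: x↦r, Dx↦Dx/r' in L_f ⇒ L₀.
L = (16 + 96·x + 192·x^2 + 128·x^3) - 2·Dx + (1 + 2·x)·Dx^2  (order 2).
h: a_k = 0, 4, 4, -32/3, -32, -352/15, 32, 25856/315, 2816/45, …
ICs: h(0) = 0, h′(0) = 4.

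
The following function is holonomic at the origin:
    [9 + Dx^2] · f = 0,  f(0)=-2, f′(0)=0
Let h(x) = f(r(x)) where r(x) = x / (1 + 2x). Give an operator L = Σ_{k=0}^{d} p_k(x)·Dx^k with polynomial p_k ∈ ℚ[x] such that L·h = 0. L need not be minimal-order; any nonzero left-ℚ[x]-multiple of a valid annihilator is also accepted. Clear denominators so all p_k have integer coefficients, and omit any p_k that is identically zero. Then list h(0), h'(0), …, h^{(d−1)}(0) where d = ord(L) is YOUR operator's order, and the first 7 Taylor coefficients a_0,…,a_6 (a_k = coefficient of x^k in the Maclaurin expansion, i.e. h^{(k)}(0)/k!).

L = 9 + (4 + 24·x + 48·x^2 + 32·x^3)·Dx + (1 + 8·x + 24·x^2 + 32·x^3 + 16·x^4)·Dx^2  (order 2).
h: a_k = -2, 0, 9, -36, 405/4, -234, 18081/40, …
ICs: h(0) = -2, h′(0) = 0.

f: a_k = -2, 0, 9, 0, -27/4, 0, 81/40, …
Substitute x→r, Dx→(1/r')Dx; clear ⇒ L₀.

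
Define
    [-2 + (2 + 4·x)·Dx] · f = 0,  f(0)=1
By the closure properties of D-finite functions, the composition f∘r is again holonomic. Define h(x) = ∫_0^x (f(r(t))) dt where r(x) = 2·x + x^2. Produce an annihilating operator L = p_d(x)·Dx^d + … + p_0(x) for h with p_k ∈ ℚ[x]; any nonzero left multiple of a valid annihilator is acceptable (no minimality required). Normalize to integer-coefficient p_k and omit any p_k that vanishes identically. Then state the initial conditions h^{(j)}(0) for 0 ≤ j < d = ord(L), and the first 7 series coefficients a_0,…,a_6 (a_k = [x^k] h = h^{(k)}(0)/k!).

f: a_k = 1, 1, -1/2, 1/2, -5/8, 7/8, -21/16, …
Substitute x→r, Dx→(1/r')Dx; clear ⇒ L₀.
h=∫₀ˣh₀: take L = L₀·Dx.
L = (-2 - 2·x)·Dx + (1 + 4·x + 2·x^2)·Dx^2  (order 2).
h: a_k = 0, 1, 1, -1/3, 1/2, -9/10, 11/6, …
ICs: h(0) = 0, h′(0) = 1.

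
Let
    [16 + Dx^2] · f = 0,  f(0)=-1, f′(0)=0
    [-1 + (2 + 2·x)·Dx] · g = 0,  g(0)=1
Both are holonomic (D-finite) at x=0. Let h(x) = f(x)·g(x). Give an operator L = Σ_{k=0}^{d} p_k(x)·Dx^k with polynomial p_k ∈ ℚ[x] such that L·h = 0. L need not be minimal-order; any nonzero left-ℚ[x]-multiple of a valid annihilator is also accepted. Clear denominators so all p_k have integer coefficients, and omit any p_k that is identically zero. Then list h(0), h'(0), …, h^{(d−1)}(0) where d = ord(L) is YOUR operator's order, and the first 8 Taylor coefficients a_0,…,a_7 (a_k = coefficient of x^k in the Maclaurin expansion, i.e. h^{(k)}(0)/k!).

f: a_k = -1, 0, 8, 0, -32/3, 0, 256/45, 0, …
g: a_k = 1, 1/2, -1/8, 1/16, -5/128, 7/256, -21/1024, 33/2048, …
h₀=f·g: eliminate ⇒ L₀, order ≤ 2·1.
L = (67 + 128·x + 64·x^2) + (-4 - 4·x)·Dx + (4 + 8·x + 4·x^2)·Dx^2  (order 2).
h: a_k = -1, -1/2, 65/8, 63/16, -4465/384, -3733/768, 310129/46080, 219379/92160, …
ICs: h(0) = -1, h′(0) = -1/2.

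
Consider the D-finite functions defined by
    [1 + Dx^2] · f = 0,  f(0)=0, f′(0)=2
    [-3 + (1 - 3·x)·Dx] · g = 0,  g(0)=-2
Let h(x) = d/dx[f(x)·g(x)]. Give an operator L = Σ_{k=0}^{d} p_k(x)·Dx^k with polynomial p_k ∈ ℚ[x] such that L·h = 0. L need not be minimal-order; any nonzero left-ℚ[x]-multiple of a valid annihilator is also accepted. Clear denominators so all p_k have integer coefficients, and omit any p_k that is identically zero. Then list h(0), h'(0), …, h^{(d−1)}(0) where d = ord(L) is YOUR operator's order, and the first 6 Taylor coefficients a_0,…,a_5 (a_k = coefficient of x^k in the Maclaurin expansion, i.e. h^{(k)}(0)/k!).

f: a_k = 0, 2, 0, -1/3, 0, 1/60, …
g: a_k = -2, -6, -18, -54, -162, -486, …
h₀=f·g: eliminate ⇒ L₀, order ≤ 2·1.
h=h₀': d/dx-closure on L₀ ⇒ L.
L = (-17 - 6·x + 9·x^2) + (-6 + 18·x)·Dx + (1 - 6·x + 9·x^2)·Dx^2  (order 2).
h: a_k = -4, -24, -106, -424, -9541/6, -28623/5, …
ICs: h(0) = -4, h′(0) = -24.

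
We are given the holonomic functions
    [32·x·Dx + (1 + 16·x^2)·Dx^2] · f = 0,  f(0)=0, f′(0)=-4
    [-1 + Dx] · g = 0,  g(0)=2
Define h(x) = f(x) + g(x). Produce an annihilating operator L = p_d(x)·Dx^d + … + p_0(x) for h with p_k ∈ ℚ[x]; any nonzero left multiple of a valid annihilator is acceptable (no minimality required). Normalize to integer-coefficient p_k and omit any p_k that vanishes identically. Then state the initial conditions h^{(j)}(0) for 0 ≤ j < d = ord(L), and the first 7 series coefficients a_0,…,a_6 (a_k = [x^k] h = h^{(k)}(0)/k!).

f: a_k = 0, -4, 0, 64/3, 0, -1024/5, 0, …
g: a_k = 2, 2, 1, 1/3, 1/12, 1/60, 1/360, …
L₀ := lclm(L_f,L_g); ord L₀ ≤ 2+1.
L = (32 - 32·x - 1536·x^2 - 512·x^3)·Dx + (-33 + 1504·x^2 - 256·x^4)·Dx^2 + (1 + 32·x + 32·x^2 + 512·x^3 + 256·x^4)·Dx^3  (order 3).
h: a_k = 2, -2, 1, 65/3, 1/12, -12287/60, 1/360, …
ICs: h(0) = 2, h′(0) = -2, h′′(0) = 2.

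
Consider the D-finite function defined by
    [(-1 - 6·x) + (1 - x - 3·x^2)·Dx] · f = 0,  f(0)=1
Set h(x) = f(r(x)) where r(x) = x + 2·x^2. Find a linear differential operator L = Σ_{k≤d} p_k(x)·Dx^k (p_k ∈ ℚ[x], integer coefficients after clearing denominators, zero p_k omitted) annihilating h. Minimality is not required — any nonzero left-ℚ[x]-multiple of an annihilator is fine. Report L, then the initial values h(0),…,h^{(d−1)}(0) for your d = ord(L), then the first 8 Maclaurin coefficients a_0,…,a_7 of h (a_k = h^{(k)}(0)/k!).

L = (1 + 10·x + 36·x^2 + 48·x^3) + (-1 + x + 5·x^2 + 12·x^3 + 12·x^4)·Dx  (order 1).
h: a_k = 1, 1, 6, 23, 77, 276, 1009, 3589, …
ICs: h(0) = 1.

f: a_k = 1, 1, 4, 7, 19, 40, 97, 217, …
L₀ from L_f via x↦r, Dx↦r'^{-1}Dx.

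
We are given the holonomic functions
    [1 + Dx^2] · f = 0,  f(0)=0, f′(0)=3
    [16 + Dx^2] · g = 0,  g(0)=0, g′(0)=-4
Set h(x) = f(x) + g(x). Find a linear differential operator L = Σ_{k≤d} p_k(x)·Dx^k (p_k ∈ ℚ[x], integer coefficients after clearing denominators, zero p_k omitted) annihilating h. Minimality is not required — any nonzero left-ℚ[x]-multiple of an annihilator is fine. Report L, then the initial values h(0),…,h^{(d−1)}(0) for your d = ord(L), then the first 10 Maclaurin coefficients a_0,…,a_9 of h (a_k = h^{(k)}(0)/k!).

L = 16 + 17·Dx^2 + Dx^4  (order 4).
h: a_k = 0, -1, 0, 61/6, 0, -1021/120, 0, 16381/5040, 0, -262141/362880, …
ICs: h(0) = 0, h′(0) = -1, h′′(0) = 0, h′′′(0) = 61.

f: a_k = 0, 3, 0, -1/2, 0, 1/40, 0, -1/1680, 0, 1/120960, …
g: a_k = 0, -4, 0, 32/3, 0, -128/15, 0, 1024/315, 0, -2048/2835, …
L₀ := lclm(L_f,L_g); ord L₀ ≤ 2+2.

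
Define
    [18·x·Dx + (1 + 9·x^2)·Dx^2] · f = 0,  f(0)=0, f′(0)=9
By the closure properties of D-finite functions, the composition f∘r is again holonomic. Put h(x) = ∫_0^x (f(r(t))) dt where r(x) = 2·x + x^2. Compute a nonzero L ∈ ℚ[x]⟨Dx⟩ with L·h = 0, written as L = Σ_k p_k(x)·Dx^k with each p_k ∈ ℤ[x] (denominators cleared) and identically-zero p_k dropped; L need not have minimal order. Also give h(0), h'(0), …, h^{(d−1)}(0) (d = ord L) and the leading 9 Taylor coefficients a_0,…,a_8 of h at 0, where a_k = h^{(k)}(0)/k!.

f: a_k = 0, 9, 0, -27, 0, 729/5, 0, -6561/7, 0, …
Substitute x→r, Dx→(1/r')Dx; clear ⇒ L₀.
Integrate: L := L₀·Dx.
L = (-1 + 72·x + 144·x^2 + 108·x^3 + 27·x^4)·Dx^2 + (1 + x + 36·x^2 + 72·x^3 + 45·x^4 + 9·x^5)·Dx^3  (order 3).
h: a_k = 0, 0, 9, 3, -54, -324/5, 3753/5, 11637/7, -94770/7, …
ICs: h(0) = 0, h′(0) = 0, h′′(0) = 18.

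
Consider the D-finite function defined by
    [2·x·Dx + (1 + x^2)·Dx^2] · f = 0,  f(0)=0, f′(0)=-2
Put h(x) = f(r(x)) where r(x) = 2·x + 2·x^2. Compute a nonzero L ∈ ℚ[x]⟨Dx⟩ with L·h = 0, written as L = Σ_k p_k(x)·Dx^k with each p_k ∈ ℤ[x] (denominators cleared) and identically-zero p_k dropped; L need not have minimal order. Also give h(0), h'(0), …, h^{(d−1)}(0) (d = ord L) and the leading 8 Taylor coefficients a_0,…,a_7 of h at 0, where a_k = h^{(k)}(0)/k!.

L = (-2 + 8·x + 32·x^2 + 48·x^3 + 24·x^4)·Dx + (1 + 2·x + 4·x^2 + 16·x^3 + 20·x^4 + 8·x^5)·Dx^2  (order 2).
h: a_k = 0, -4, -4, 16/3, 16, 16/5, -176/3, -640/7, …
ICs: h(0) = 0, h′(0) = -4.

f: a_k = 0, -2, 0, 2/3, 0, -2/5, 0, 2/7, …
f∘r: x↦r, Dx↦Dx/r' in L_f ⇒ L₀.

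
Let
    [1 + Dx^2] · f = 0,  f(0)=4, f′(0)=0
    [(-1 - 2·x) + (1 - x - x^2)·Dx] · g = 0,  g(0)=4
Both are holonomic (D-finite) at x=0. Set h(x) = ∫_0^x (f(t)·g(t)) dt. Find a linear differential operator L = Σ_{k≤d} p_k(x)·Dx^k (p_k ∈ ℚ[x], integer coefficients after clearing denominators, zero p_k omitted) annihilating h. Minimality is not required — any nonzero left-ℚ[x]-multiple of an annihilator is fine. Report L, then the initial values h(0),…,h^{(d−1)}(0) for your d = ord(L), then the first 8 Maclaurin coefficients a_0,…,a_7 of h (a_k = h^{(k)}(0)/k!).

f: a_k = 4, 0, -2, 0, 1/6, 0, -1/180, 0, …
g: a_k = 4, 4, 8, 12, 20, 32, 52, 84, …
h₀=f·g: eliminate ⇒ L₀, order ≤ 2·1.
h=∫₀ˣh₀: take L = L₀·Dx.
L = (1 + x + x^2)·Dx + (2 + 4·x)·Dx^2 + (-1 + x + x^2)·Dx^3  (order 3).
h: a_k = 0, 16, 8, 8, 10, 194/15, 157/9, 7619/315, …
ICs: h(0) = 0, h′(0) = 16, h′′(0) = 16.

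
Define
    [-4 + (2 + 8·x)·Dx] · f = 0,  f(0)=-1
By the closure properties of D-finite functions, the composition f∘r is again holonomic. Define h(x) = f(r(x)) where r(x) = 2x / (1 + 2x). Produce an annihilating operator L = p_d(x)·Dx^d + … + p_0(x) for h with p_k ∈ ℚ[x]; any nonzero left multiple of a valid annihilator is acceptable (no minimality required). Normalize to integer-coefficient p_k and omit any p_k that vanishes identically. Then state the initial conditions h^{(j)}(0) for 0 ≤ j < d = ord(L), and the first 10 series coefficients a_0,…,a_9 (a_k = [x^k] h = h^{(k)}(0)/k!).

f: a_k = -1, -2, 2, -4, 10, -28, 84, -264, 858, -2860, …
h₀=f(r): pull back L_f along r ⇒ L₀.
L = -4 + (1 + 12·x + 20·x^2)·Dx  (order 1).
h: a_k = -1, -4, 16, -80, 480, -3264, 24064, -187136, 1510400, -12528640, …
ICs: h(0) = -1.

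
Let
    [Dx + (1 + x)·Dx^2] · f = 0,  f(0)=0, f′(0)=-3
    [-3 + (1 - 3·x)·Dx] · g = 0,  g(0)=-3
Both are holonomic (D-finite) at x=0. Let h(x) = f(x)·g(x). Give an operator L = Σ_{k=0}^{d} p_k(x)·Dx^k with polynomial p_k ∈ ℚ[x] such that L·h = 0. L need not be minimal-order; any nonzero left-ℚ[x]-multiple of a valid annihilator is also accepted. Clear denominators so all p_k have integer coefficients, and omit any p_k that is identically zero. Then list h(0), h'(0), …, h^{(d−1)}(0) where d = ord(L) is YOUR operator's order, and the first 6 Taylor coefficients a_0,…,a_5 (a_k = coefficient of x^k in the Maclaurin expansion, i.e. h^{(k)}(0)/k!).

f: a_k = 0, -3, 3/2, -1, 3/4, -3/5, …
g: a_k = -3, -9, -27, -81, -243, -729, …
Sym-product of L_f,L_g gives L₀ (≤ ord 2).
L = 3 + (5 + 9·x)·Dx + (-1 + 2·x + 3·x^2)·Dx^2  (order 2).
h: a_k = 0, 9, 45/2, 141/2, 837/4, 12591/20, …
ICs: h(0) = 0, h′(0) = 9.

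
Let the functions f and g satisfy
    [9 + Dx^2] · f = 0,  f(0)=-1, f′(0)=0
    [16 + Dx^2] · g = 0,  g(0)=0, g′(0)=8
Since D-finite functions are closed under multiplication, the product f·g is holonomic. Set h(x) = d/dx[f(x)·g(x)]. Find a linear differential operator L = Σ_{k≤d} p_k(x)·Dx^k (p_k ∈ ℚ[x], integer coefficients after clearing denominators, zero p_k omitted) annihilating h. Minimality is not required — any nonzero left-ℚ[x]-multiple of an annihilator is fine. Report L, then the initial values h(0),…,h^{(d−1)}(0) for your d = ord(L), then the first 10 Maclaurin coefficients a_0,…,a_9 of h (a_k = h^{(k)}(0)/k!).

f: a_k = -1, 0, 9/2, 0, -27/8, 0, 81/80, 0, -729/4480, 0, …
g: a_k = 0, 8, 0, -64/3, 0, 256/15, 0, -2048/315, 0, 4096/2835, …
h₀=f·g: eliminate ⇒ L₀, order ≤ 2·2.
Differentiate: ansatz ord ≤ ord L₀ ⇒ L.
L = 49 + 50·Dx^2 + Dx^4  (order 4).
h: a_k = -8, 0, 172, 0, -2101/3, 0, 102943/90, 0, -5044201/5040, 0, …
ICs: h(0) = -8, h′(0) = 0, h′′(0) = 344, h′′′(0) = 0.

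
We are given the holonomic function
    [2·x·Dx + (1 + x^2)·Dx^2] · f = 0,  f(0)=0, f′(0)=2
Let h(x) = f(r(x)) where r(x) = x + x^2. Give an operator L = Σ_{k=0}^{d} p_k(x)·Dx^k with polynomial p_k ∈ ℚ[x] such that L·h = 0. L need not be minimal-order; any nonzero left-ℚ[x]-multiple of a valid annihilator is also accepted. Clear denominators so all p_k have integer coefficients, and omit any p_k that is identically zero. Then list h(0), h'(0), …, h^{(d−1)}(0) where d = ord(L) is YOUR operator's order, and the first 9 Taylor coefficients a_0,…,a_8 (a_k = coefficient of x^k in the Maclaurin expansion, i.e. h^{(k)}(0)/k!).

L = (-2 + 2·x + 8·x^2 + 12·x^3 + 6·x^4)·Dx + (1 + 2·x + x^2 + 4·x^3 + 5·x^4 + 2·x^5)·Dx^2  (order 2).
h: a_k = 0, 2, 2, -2/3, -2, -8/5, 4/3, 26/7, 2, …
ICs: h(0) = 0, h′(0) = 2.

f: a_k = 0, 2, 0, -2/3, 0, 2/5, 0, -2/7, 0, …
L₀ from L_f via x↦r, Dx↦r'^{-1}Dx.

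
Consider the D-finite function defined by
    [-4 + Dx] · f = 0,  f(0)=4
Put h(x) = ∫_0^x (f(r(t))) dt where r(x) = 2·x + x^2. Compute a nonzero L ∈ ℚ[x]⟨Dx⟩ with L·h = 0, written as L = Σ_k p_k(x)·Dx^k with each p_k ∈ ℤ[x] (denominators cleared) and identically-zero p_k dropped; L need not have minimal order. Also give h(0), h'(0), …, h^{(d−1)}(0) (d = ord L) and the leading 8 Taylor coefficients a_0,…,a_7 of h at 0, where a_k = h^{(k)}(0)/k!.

f: a_k = 4, 16, 32, 128/3, 128/3, 512/15, 1024/45, 4096/315, …
f∘r: x↦r, Dx↦Dx/r' in L_f ⇒ L₀.
∫: right-multiply L₀ by Dx.
L = (-8 - 8·x)·Dx + Dx^2  (order 2).
h: a_k = 0, 4, 16, 48, 352/3, 736/3, 6784/15, 236416/315, …
ICs: h(0) = 0, h′(0) = 4.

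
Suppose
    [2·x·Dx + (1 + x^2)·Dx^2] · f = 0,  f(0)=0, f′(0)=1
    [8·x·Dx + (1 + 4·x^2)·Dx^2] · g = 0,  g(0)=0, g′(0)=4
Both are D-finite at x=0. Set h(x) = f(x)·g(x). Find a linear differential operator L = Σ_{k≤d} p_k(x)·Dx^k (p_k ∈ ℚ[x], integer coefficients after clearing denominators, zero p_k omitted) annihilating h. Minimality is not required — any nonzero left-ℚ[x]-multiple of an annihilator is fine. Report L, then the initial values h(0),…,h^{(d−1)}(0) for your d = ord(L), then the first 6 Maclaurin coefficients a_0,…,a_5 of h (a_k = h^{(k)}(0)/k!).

f: a_k = 0, 1, 0, -1/3, 0, 1/5, …
g: a_k = 0, 4, 0, -16/3, 0, 64/5, …
L₀ := L_f ⊗_s L_g (sym. prod.), ord ≤ 4.
L = (-96·x - 800·x^3 - 1024·x^5 + 640·x^7 + 1536·x^9)·Dx + (-20 - 412·x^2 - 1440·x^4 - 896·x^6 + 2240·x^8 + 2304·x^10)·Dx^2 + (-40·x - 280·x^3 - 480·x^5 + 272·x^7 + 1280·x^9 + 768·x^11)·Dx^3 + (-1 - 10·x^2 - 29·x^4 + 116·x^8 + 160·x^10 + 64·x^12)·Dx^4  (order 4).
h: a_k = 0, 0, 4, 0, -20/3, 0, …
ICs: h(0) = 0, h′(0) = 0, h′′(0) = 8, h′′′(0) = 0.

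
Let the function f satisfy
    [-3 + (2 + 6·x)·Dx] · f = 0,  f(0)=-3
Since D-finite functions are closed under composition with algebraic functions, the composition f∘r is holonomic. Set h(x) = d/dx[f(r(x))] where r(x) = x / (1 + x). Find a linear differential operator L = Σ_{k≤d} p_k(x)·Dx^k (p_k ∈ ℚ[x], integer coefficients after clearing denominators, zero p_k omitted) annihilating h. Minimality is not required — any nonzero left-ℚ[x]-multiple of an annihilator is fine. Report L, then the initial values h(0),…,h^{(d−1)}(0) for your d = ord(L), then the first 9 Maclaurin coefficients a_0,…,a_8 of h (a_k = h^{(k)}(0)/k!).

f: a_k = -3, -9/2, 27/8, -81/16, 1215/128, -5103/256, 45927/1024, -216513/2048, 8444007/32768, …
Change of var in L_f (x↦r) gives L₀.
h=h₀': d/dx-closure on L₀ ⇒ L.
L = (-7 - 16·x) + (-2 - 10·x - 8·x^2)·Dx  (order 1).
h: a_k = -9/2, 63/4, -783/16, 5031/32, -136035/256, 956745/512, -13825035/2048, 101709495/4096, -6062026635/65536, …
ICs: h(0) = -9/2.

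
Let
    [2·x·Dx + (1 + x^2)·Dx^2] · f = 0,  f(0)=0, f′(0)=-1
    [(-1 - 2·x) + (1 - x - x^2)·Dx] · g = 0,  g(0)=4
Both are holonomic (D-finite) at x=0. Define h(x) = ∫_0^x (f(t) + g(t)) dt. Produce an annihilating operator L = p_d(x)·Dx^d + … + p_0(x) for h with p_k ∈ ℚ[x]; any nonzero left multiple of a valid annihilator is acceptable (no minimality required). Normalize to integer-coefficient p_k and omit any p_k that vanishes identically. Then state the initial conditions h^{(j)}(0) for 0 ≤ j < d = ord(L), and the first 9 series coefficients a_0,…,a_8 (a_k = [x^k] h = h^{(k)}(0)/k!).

L = (4 - 16·x - 64·x^2 - 72·x^3 - 66·x^4 - 6·x^6)·Dx^2 + (-10 - 24·x - 28·x^2 - 60·x^3 - 65·x^4 - 50·x^5 - 3·x^6 - 6·x^7)·Dx^3 + (2 + 2·x + 2·x^2 - 8·x^3 - 5·x^4 - 11·x^5 - 6·x^6 - x^7 - x^8)·Dx^4  (order 4).
h: a_k = 0, 4, 3/2, 8/3, 37/12, 4, 53/10, 52/7, 589/56, …
ICs: h(0) = 0, h′(0) = 4, h′′(0) = 3, h′′′(0) = 16.

f: a_k = 0, -1, 0, 1/3, 0, -1/5, 0, 1/7, 0, …
g: a_k = 4, 4, 8, 12, 20, 32, 52, 84, 136, …
L₀ := lclm(L_f,L_g); ord L₀ ≤ 2+1.
h=∫₀ˣh₀: take L = L₀·Dx.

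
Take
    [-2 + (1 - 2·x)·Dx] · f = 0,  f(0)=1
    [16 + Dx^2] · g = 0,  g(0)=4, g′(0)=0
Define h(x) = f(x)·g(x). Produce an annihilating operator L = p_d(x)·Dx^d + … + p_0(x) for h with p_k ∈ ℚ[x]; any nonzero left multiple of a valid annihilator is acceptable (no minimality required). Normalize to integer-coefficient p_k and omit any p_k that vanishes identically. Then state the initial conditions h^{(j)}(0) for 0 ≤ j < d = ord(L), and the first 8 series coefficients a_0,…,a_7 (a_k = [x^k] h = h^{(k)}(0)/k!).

f: a_k = 1, 2, 4, 8, 16, 32, 64, 128, …
g: a_k = 4, 0, -32, 0, 128/3, 0, -1024/45, 0, …
h₀=f·g: eliminate ⇒ L₀, order ≤ 1·2.
L = (-16 + 32·x) + 4·Dx + (-1 + 2·x)·Dx^2  (order 2).
h: a_k = 4, 8, -16, -32, -64/3, -128/3, -4864/45, -9728/45, …
ICs: h(0) = 4, h′(0) = 8.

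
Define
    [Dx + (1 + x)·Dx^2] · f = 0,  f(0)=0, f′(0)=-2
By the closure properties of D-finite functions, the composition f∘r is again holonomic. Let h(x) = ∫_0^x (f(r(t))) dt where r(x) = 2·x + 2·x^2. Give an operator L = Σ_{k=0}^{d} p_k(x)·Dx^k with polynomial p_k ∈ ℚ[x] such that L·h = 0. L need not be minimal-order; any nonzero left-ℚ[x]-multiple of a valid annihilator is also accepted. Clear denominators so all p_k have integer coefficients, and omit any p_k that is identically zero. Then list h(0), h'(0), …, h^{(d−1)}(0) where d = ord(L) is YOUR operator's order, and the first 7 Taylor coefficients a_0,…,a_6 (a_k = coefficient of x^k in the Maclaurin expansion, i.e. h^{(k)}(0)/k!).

f: a_k = 0, -2, 1, -2/3, 1/2, -2/5, 1/3, …
Substitute x→r, Dx→(1/r')Dx; clear ⇒ L₀.
Integrate: L := L₀·Dx.
L = (4·x + 4·x^2)·Dx^2 + (1 + 4·x + 6·x^2 + 4·x^3)·Dx^3  (order 3).
h: a_k = 0, 0, -2, 0, 2/3, -4/5, 8/15, …
ICs: h(0) = 0, h′(0) = 0, h′′(0) = -4.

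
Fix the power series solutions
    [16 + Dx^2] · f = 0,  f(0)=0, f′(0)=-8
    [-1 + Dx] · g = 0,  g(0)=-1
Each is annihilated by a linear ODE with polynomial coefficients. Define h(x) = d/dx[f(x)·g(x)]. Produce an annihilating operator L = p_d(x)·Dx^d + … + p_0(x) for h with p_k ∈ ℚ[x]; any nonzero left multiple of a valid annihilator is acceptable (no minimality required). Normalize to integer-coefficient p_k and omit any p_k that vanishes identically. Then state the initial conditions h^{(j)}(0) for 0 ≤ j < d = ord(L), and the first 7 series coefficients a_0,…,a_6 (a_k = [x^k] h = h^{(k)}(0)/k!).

f: a_k = 0, -8, 0, 64/3, 0, -256/15, 0, …
g: a_k = -1, -1, -1/2, -1/6, -1/24, -1/120, -1/720, …
L₀ := L_f ⊗_s L_g (sym. prod.), ord ≤ 2.
Differentiate: ansatz ord ≤ ord L₀ ⇒ L.
L = 17 - 2·Dx + Dx^2  (order 2).
h: a_k = 8, 16, -52, -80, 101/3, 1222/15, 727/90, …
ICs: h(0) = 8, h′(0) = 16.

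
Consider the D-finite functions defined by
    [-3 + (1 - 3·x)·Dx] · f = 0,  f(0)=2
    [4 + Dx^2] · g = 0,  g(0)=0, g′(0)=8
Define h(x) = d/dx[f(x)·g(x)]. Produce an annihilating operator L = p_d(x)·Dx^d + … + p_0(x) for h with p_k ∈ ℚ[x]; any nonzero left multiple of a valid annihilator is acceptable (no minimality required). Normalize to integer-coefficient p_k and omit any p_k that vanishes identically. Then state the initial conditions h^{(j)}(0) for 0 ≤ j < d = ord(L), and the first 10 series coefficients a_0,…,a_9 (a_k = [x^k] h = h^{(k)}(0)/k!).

L = (-14 - 24·x + 36·x^2) + (-6 + 18·x)·Dx + (1 - 6·x + 9·x^2)·Dx^2  (order 2).
h: a_k = 16, 96, 400, 1600, 18032/3, 108192/5, 3407984/45, 27263872/105, 39435248/45, 78870496/27, …
ICs: h(0) = 16, h′(0) = 96.

f: a_k = 2, 6, 18, 54, 162, 486, 1458, 4374, 13122, 39366, …
g: a_k = 0, 8, 0, -16/3, 0, 16/15, 0, -32/315, 0, 16/2835, …
f·g: L₀ = L_f ⊗_s L_g, ord ≤ 1·2.
h₀' ⇒ L via d/dx closure of L₀.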